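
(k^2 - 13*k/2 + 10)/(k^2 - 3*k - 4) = (k - 5/2)/(k + 1)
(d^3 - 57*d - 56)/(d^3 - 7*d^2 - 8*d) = (d + 7)/d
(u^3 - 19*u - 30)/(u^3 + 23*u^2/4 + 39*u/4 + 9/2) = 4*(u - 5)/(4*u + 3)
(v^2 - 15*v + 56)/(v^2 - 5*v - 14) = (v - 8)/(v + 2)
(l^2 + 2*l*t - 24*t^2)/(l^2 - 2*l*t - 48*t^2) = (-l + 4*t)/(-l + 8*t)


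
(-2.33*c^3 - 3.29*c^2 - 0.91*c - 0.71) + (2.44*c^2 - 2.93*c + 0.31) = -2.33*c^3 - 0.85*c^2 - 3.84*c - 0.4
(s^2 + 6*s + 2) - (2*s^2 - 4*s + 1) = -s^2 + 10*s + 1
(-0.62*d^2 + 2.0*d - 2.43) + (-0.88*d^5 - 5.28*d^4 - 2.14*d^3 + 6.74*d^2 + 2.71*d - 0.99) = -0.88*d^5 - 5.28*d^4 - 2.14*d^3 + 6.12*d^2 + 4.71*d - 3.42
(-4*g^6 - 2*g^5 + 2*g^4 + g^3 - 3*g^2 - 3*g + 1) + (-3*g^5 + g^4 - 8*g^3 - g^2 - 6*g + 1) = -4*g^6 - 5*g^5 + 3*g^4 - 7*g^3 - 4*g^2 - 9*g + 2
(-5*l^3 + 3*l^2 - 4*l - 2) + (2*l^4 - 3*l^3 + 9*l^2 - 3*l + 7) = 2*l^4 - 8*l^3 + 12*l^2 - 7*l + 5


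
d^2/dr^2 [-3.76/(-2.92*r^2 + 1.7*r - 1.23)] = (-64.118528*r^2 + 37.32928*r + 3.76*(5.84*r - 1.7)*(11.68*r - 3.4) - 27.008832)/(2.92*r^2 - 1.7*r + 1.23)^3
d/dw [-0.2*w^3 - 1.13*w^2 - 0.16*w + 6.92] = -0.6*w^2 - 2.26*w - 0.16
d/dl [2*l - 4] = 2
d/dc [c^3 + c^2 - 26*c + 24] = 3*c^2 + 2*c - 26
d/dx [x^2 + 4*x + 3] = 2*x + 4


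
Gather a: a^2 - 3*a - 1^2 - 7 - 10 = a^2 - 3*a - 18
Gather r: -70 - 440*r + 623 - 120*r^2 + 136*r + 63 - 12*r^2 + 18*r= -132*r^2 - 286*r + 616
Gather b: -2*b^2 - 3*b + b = -2*b^2 - 2*b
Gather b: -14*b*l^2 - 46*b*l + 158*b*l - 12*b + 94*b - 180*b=b*(-14*l^2 + 112*l - 98)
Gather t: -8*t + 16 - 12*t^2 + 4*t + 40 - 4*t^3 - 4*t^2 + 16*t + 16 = -4*t^3 - 16*t^2 + 12*t + 72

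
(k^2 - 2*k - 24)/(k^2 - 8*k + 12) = (k + 4)/(k - 2)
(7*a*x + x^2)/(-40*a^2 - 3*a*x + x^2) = x*(7*a + x)/(-40*a^2 - 3*a*x + x^2)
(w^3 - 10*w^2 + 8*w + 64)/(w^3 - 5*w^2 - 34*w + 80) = (w^2 - 2*w - 8)/(w^2 + 3*w - 10)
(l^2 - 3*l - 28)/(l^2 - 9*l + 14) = (l + 4)/(l - 2)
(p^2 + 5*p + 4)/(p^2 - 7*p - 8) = (p + 4)/(p - 8)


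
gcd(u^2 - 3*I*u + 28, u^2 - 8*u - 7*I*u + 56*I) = u - 7*I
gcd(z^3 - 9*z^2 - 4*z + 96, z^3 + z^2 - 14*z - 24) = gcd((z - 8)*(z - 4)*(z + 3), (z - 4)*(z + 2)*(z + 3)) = z^2 - z - 12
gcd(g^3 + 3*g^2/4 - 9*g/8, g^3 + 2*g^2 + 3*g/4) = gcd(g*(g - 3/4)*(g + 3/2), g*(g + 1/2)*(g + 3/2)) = g^2 + 3*g/2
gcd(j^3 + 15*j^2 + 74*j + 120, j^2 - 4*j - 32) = j + 4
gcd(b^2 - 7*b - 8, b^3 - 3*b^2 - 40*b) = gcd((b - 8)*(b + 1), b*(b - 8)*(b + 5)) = b - 8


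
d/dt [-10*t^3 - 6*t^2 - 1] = 6*t*(-5*t - 2)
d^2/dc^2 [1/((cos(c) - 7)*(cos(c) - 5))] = (-4*sin(c)^4 + 6*sin(c)^2 - 465*cos(c) + 9*cos(3*c) + 216)/((cos(c) - 7)^3*(cos(c) - 5)^3)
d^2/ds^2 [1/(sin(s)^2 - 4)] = 2*(-2*sin(s)^4 - 5*sin(s)^2 + 4)/(sin(s)^2 - 4)^3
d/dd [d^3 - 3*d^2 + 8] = 3*d*(d - 2)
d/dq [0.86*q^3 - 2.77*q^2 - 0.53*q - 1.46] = 2.58*q^2 - 5.54*q - 0.53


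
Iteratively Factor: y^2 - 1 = (y - 1)*(y + 1)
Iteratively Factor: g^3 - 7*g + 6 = (g - 2)*(g^2 + 2*g - 3) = (g - 2)*(g - 1)*(g + 3)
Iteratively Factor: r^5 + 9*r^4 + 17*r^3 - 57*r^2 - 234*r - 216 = (r + 2)*(r^4 + 7*r^3 + 3*r^2 - 63*r - 108) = (r - 3)*(r + 2)*(r^3 + 10*r^2 + 33*r + 36) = (r - 3)*(r + 2)*(r + 4)*(r^2 + 6*r + 9) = (r - 3)*(r + 2)*(r + 3)*(r + 4)*(r + 3)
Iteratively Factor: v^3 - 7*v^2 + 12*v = (v - 3)*(v^2 - 4*v) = v*(v - 3)*(v - 4)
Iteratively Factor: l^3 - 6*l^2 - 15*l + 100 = (l - 5)*(l^2 - l - 20) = (l - 5)*(l + 4)*(l - 5)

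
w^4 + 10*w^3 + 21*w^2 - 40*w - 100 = (w - 2)*(w + 2)*(w + 5)^2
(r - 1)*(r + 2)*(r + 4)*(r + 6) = r^4 + 11*r^3 + 32*r^2 + 4*r - 48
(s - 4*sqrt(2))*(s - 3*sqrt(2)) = s^2 - 7*sqrt(2)*s + 24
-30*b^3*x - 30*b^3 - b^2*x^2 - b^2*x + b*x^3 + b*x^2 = (-6*b + x)*(5*b + x)*(b*x + b)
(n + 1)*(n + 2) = n^2 + 3*n + 2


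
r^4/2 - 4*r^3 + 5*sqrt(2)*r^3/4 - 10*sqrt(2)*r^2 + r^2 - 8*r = r*(r/2 + sqrt(2))*(r - 8)*(r + sqrt(2)/2)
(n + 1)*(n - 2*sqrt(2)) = n^2 - 2*sqrt(2)*n + n - 2*sqrt(2)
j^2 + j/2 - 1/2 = (j - 1/2)*(j + 1)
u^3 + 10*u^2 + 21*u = u*(u + 3)*(u + 7)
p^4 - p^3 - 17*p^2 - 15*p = p*(p - 5)*(p + 1)*(p + 3)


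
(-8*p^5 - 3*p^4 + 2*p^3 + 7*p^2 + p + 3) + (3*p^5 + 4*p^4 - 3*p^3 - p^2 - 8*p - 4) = -5*p^5 + p^4 - p^3 + 6*p^2 - 7*p - 1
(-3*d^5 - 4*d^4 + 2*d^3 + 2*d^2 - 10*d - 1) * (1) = -3*d^5 - 4*d^4 + 2*d^3 + 2*d^2 - 10*d - 1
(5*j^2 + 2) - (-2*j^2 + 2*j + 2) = 7*j^2 - 2*j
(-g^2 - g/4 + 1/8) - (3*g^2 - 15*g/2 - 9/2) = -4*g^2 + 29*g/4 + 37/8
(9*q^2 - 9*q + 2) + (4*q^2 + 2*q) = 13*q^2 - 7*q + 2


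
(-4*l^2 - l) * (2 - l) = 4*l^3 - 7*l^2 - 2*l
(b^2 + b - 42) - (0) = b^2 + b - 42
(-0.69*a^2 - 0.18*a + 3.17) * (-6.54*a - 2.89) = 4.5126*a^3 + 3.1713*a^2 - 20.2116*a - 9.1613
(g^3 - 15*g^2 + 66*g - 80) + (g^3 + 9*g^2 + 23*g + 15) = 2*g^3 - 6*g^2 + 89*g - 65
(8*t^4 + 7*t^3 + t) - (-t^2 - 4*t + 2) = 8*t^4 + 7*t^3 + t^2 + 5*t - 2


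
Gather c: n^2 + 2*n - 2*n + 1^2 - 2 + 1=n^2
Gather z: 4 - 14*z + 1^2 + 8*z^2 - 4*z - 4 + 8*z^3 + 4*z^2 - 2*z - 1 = 8*z^3 + 12*z^2 - 20*z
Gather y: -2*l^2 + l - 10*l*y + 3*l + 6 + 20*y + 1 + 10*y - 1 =-2*l^2 + 4*l + y*(30 - 10*l) + 6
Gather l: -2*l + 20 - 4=16 - 2*l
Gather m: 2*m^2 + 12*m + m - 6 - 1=2*m^2 + 13*m - 7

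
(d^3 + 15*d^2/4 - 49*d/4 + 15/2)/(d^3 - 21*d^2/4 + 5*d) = (d^2 + 5*d - 6)/(d*(d - 4))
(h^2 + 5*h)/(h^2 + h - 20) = h/(h - 4)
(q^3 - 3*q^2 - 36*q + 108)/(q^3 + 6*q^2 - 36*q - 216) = (q - 3)/(q + 6)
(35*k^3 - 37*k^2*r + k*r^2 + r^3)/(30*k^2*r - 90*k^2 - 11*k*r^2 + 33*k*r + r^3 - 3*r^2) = (-7*k^2 + 6*k*r + r^2)/(-6*k*r + 18*k + r^2 - 3*r)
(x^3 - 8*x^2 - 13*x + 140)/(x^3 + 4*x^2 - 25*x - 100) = (x - 7)/(x + 5)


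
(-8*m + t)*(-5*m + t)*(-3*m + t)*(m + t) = -120*m^4 - 41*m^3*t + 63*m^2*t^2 - 15*m*t^3 + t^4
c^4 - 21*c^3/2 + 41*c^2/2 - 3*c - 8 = (c - 8)*(c - 2)*(c - 1)*(c + 1/2)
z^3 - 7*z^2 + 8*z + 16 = (z - 4)^2*(z + 1)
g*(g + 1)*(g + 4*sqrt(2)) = g^3 + g^2 + 4*sqrt(2)*g^2 + 4*sqrt(2)*g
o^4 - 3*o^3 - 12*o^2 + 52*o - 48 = (o - 3)*(o - 2)^2*(o + 4)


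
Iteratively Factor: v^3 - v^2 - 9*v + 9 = (v + 3)*(v^2 - 4*v + 3) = (v - 1)*(v + 3)*(v - 3)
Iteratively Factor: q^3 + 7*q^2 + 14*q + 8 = (q + 4)*(q^2 + 3*q + 2) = (q + 1)*(q + 4)*(q + 2)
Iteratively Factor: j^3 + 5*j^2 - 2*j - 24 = (j + 3)*(j^2 + 2*j - 8) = (j + 3)*(j + 4)*(j - 2)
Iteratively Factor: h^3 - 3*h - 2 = (h - 2)*(h^2 + 2*h + 1) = (h - 2)*(h + 1)*(h + 1)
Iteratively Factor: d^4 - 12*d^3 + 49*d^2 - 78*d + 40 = (d - 5)*(d^3 - 7*d^2 + 14*d - 8) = (d - 5)*(d - 4)*(d^2 - 3*d + 2) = (d - 5)*(d - 4)*(d - 1)*(d - 2)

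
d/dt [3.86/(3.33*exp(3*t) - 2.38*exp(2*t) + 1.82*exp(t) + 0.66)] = (-38.5614*exp(2*t) + 18.3736*exp(t) - 7.0252)*exp(t)/(3.33*exp(3*t) - 2.38*exp(2*t) + 1.82*exp(t) + 0.66)^2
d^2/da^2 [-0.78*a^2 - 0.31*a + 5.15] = -1.56000000000000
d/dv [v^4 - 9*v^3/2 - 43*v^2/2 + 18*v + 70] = 4*v^3 - 27*v^2/2 - 43*v + 18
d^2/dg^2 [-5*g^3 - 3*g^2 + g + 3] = -30*g - 6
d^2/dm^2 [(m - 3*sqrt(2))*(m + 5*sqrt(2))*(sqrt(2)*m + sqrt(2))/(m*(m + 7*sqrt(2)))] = 20*(-m^3 + 4*sqrt(2)*m^3 - 9*sqrt(2)*m^2 - 126*m - 294*sqrt(2))/(m^3*(m^3 + 21*sqrt(2)*m^2 + 294*m + 686*sqrt(2)))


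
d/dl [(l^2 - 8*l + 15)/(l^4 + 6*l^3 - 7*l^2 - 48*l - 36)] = 2*(-l^3 + 3*l^2 + 45*l + 56)/(l^6 + 18*l^5 + 121*l^4 + 384*l^3 + 616*l^2 + 480*l + 144)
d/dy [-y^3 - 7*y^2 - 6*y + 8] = -3*y^2 - 14*y - 6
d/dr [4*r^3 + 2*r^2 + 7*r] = 12*r^2 + 4*r + 7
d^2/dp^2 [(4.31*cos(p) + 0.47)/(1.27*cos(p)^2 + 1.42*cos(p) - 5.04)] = (0.0884690007674689*(1 - cos(p)^2)^2 - 0.129736047125568*cos(p)^5 - 2.87713155118749*cos(p)^3 - 0.55610999929772*cos(p)^2 + 1.07806729094481*cos(p) + 1.21052994913482)/(0.336870026525199*cos(p)^2 + 0.376657824933687*cos(p) - 1.3368700265252)^3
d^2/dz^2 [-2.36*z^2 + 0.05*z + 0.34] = -4.72000000000000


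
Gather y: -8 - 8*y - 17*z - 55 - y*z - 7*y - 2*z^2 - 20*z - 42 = y*(-z - 15) - 2*z^2 - 37*z - 105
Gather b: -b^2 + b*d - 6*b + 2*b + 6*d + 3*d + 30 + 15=-b^2 + b*(d - 4) + 9*d + 45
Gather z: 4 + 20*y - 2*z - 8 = 20*y - 2*z - 4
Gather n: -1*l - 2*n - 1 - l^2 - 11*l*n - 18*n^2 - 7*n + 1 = -l^2 - l - 18*n^2 + n*(-11*l - 9)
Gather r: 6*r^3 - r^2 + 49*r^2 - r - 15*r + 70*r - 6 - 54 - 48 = 6*r^3 + 48*r^2 + 54*r - 108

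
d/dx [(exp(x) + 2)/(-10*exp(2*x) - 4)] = (5*exp(2*x) + 20*exp(x) - 2)*exp(x)/(2*(25*exp(4*x) + 20*exp(2*x) + 4))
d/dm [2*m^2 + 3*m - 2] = 4*m + 3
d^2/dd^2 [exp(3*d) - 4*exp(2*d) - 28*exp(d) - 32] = (9*exp(2*d) - 16*exp(d) - 28)*exp(d)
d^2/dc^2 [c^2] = 2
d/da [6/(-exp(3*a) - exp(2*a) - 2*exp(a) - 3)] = (18*exp(2*a) + 12*exp(a) + 12)*exp(a)/(exp(3*a) + exp(2*a) + 2*exp(a) + 3)^2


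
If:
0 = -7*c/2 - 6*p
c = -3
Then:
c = -3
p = 7/4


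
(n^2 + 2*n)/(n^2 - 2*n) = (n + 2)/(n - 2)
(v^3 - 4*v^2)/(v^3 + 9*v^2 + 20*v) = v*(v - 4)/(v^2 + 9*v + 20)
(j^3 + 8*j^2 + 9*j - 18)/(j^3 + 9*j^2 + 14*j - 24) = (j + 3)/(j + 4)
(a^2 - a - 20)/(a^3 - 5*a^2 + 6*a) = (a^2 - a - 20)/(a*(a^2 - 5*a + 6))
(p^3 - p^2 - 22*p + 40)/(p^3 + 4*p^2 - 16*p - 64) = (p^2 + 3*p - 10)/(p^2 + 8*p + 16)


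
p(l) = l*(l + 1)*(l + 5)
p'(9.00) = 356.00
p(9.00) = 1260.00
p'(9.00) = 356.00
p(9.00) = 1260.00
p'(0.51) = 11.90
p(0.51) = 4.24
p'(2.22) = 46.43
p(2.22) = 51.61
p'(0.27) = 8.46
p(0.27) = 1.81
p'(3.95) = 99.21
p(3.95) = 174.99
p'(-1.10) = -4.57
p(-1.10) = 0.43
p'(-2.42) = -6.47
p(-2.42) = 8.87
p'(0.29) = 8.73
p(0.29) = 1.98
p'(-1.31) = -5.57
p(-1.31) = 1.50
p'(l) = l*(l + 1) + l*(l + 5) + (l + 1)*(l + 5)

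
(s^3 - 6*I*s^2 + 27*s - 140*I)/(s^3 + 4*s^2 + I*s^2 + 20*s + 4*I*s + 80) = (s - 7*I)/(s + 4)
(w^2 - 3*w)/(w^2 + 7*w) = (w - 3)/(w + 7)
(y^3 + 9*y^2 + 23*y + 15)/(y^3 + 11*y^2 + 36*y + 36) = (y^2 + 6*y + 5)/(y^2 + 8*y + 12)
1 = 1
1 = 1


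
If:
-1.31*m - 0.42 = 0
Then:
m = -0.32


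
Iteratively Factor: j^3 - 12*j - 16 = (j - 4)*(j^2 + 4*j + 4) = (j - 4)*(j + 2)*(j + 2)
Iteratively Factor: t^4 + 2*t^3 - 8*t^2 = (t)*(t^3 + 2*t^2 - 8*t) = t^2*(t^2 + 2*t - 8) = t^2*(t - 2)*(t + 4)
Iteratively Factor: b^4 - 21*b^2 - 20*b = (b)*(b^3 - 21*b - 20) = b*(b + 1)*(b^2 - b - 20) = b*(b + 1)*(b + 4)*(b - 5)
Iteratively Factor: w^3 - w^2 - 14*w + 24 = (w - 2)*(w^2 + w - 12) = (w - 3)*(w - 2)*(w + 4)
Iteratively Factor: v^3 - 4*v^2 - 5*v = (v)*(v^2 - 4*v - 5) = v*(v + 1)*(v - 5)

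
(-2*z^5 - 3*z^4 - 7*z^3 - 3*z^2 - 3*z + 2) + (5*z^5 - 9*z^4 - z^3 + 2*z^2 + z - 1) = 3*z^5 - 12*z^4 - 8*z^3 - z^2 - 2*z + 1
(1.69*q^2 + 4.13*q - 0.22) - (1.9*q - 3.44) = 1.69*q^2 + 2.23*q + 3.22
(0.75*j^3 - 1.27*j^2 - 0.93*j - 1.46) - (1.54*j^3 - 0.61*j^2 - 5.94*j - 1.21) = -0.79*j^3 - 0.66*j^2 + 5.01*j - 0.25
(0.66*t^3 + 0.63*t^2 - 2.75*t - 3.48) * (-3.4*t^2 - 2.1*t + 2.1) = -2.244*t^5 - 3.528*t^4 + 9.413*t^3 + 18.93*t^2 + 1.533*t - 7.308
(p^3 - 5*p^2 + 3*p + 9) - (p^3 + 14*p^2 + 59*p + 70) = -19*p^2 - 56*p - 61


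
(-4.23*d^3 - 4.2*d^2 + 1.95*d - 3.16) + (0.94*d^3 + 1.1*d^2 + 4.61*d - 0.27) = -3.29*d^3 - 3.1*d^2 + 6.56*d - 3.43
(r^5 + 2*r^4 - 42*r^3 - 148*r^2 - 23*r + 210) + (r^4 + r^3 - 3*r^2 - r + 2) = r^5 + 3*r^4 - 41*r^3 - 151*r^2 - 24*r + 212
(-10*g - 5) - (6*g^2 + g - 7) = -6*g^2 - 11*g + 2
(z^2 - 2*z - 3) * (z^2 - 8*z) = z^4 - 10*z^3 + 13*z^2 + 24*z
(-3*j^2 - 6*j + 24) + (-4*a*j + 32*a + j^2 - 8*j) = -4*a*j + 32*a - 2*j^2 - 14*j + 24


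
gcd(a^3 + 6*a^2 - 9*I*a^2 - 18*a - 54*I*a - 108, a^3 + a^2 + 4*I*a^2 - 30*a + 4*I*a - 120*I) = a + 6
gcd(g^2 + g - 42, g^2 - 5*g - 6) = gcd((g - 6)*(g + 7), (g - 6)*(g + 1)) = g - 6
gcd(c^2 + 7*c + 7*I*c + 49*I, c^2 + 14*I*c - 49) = c + 7*I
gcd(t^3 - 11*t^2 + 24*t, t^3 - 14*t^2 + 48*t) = t^2 - 8*t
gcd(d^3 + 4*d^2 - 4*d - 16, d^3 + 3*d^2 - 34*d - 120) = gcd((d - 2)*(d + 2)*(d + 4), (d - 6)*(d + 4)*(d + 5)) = d + 4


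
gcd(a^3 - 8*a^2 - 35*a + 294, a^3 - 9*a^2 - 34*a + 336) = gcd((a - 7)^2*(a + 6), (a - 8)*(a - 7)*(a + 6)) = a^2 - a - 42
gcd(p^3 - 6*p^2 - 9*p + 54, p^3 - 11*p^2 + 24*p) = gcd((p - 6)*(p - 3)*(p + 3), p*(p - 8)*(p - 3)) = p - 3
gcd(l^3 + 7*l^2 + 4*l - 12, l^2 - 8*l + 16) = 1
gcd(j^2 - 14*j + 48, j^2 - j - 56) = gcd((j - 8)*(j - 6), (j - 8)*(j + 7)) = j - 8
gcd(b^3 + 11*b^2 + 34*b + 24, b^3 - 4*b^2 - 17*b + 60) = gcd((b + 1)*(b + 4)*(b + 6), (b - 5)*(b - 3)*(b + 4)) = b + 4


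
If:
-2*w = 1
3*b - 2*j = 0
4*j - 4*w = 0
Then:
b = -1/3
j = -1/2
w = -1/2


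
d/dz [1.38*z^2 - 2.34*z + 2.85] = 2.76*z - 2.34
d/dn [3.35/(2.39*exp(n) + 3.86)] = -8.0065*exp(n)/(2.39*exp(n) + 3.86)^2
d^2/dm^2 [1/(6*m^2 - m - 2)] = 2*(36*m^2 - 6*m - (12*m - 1)^2 - 12)/(-6*m^2 + m + 2)^3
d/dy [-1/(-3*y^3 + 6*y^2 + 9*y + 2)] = 3*(-3*y^2 + 4*y + 3)/(-3*y^3 + 6*y^2 + 9*y + 2)^2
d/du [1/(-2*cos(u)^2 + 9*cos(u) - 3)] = (9 - 4*cos(u))*sin(u)/(-9*cos(u) + cos(2*u) + 4)^2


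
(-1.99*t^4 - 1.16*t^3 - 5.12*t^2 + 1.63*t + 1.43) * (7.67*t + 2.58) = -15.2633*t^5 - 14.0314*t^4 - 42.2632*t^3 - 0.707500000000001*t^2 + 15.1735*t + 3.6894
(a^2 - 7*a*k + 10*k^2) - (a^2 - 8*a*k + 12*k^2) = a*k - 2*k^2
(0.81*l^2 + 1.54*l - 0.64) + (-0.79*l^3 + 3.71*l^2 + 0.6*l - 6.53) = -0.79*l^3 + 4.52*l^2 + 2.14*l - 7.17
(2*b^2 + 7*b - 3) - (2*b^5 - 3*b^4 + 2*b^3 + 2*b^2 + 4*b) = -2*b^5 + 3*b^4 - 2*b^3 + 3*b - 3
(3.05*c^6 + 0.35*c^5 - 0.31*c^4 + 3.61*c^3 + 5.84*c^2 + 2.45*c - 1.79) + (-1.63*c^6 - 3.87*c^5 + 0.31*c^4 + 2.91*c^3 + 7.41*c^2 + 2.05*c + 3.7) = 1.42*c^6 - 3.52*c^5 + 6.52*c^3 + 13.25*c^2 + 4.5*c + 1.91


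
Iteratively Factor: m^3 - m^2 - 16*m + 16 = (m + 4)*(m^2 - 5*m + 4) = (m - 1)*(m + 4)*(m - 4)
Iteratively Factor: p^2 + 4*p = (p + 4)*(p)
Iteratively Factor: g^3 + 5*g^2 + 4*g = (g)*(g^2 + 5*g + 4) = g*(g + 4)*(g + 1)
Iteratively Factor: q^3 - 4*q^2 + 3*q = (q - 3)*(q^2 - q) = (q - 3)*(q - 1)*(q)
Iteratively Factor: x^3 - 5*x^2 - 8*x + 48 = (x - 4)*(x^2 - x - 12) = (x - 4)*(x + 3)*(x - 4)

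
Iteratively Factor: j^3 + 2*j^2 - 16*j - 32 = (j + 2)*(j^2 - 16) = (j + 2)*(j + 4)*(j - 4)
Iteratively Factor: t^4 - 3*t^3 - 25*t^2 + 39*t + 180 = (t - 5)*(t^3 + 2*t^2 - 15*t - 36) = (t - 5)*(t + 3)*(t^2 - t - 12) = (t - 5)*(t - 4)*(t + 3)*(t + 3)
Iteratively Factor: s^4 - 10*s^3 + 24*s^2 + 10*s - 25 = (s - 1)*(s^3 - 9*s^2 + 15*s + 25) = (s - 1)*(s + 1)*(s^2 - 10*s + 25) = (s - 5)*(s - 1)*(s + 1)*(s - 5)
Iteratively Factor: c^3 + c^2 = (c)*(c^2 + c) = c*(c + 1)*(c)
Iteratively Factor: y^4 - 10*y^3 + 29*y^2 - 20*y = (y)*(y^3 - 10*y^2 + 29*y - 20) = y*(y - 1)*(y^2 - 9*y + 20) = y*(y - 5)*(y - 1)*(y - 4)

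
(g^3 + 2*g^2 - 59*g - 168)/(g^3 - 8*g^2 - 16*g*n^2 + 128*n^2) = (g^2 + 10*g + 21)/(g^2 - 16*n^2)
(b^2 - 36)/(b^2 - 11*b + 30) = (b + 6)/(b - 5)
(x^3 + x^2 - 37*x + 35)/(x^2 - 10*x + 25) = (x^2 + 6*x - 7)/(x - 5)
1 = 1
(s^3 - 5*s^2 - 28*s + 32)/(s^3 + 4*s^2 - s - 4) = (s - 8)/(s + 1)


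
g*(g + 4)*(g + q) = g^3 + g^2*q + 4*g^2 + 4*g*q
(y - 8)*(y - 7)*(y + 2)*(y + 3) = y^4 - 10*y^3 - 13*y^2 + 190*y + 336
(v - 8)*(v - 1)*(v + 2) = v^3 - 7*v^2 - 10*v + 16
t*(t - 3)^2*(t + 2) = t^4 - 4*t^3 - 3*t^2 + 18*t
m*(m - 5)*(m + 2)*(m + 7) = m^4 + 4*m^3 - 31*m^2 - 70*m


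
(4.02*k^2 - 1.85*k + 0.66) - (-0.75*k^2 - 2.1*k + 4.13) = 4.77*k^2 + 0.25*k - 3.47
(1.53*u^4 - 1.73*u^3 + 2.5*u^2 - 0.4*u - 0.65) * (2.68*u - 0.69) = 4.1004*u^5 - 5.6921*u^4 + 7.8937*u^3 - 2.797*u^2 - 1.466*u + 0.4485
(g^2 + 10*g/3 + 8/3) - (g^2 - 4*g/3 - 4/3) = 14*g/3 + 4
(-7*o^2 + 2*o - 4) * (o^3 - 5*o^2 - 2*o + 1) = -7*o^5 + 37*o^4 + 9*o^2 + 10*o - 4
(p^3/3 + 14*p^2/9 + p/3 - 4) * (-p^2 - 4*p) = -p^5/3 - 26*p^4/9 - 59*p^3/9 + 8*p^2/3 + 16*p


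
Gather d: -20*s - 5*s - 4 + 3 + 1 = -25*s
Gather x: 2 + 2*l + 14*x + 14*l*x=2*l + x*(14*l + 14) + 2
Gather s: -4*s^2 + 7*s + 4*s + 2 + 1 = -4*s^2 + 11*s + 3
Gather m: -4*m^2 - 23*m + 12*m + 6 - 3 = -4*m^2 - 11*m + 3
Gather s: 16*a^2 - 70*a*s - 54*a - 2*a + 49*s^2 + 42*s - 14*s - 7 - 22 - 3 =16*a^2 - 56*a + 49*s^2 + s*(28 - 70*a) - 32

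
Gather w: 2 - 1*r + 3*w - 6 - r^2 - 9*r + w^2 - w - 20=-r^2 - 10*r + w^2 + 2*w - 24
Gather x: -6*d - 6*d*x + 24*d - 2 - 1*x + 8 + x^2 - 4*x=18*d + x^2 + x*(-6*d - 5) + 6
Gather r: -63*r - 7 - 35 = -63*r - 42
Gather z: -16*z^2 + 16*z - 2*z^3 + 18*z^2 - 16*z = -2*z^3 + 2*z^2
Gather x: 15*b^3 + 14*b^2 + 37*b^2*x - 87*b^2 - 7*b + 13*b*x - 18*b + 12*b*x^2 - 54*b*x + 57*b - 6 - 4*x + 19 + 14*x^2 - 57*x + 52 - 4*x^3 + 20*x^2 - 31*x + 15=15*b^3 - 73*b^2 + 32*b - 4*x^3 + x^2*(12*b + 34) + x*(37*b^2 - 41*b - 92) + 80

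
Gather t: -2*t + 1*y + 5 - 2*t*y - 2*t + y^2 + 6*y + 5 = t*(-2*y - 4) + y^2 + 7*y + 10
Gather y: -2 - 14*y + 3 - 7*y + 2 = 3 - 21*y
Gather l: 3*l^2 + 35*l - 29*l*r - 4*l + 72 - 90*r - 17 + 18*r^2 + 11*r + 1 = 3*l^2 + l*(31 - 29*r) + 18*r^2 - 79*r + 56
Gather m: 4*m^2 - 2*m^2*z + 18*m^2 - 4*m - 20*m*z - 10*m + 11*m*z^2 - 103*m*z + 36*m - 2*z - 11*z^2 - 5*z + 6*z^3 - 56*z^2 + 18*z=m^2*(22 - 2*z) + m*(11*z^2 - 123*z + 22) + 6*z^3 - 67*z^2 + 11*z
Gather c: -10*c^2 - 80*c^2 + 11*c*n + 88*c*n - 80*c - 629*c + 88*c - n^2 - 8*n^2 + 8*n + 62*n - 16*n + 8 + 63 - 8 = -90*c^2 + c*(99*n - 621) - 9*n^2 + 54*n + 63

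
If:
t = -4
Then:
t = -4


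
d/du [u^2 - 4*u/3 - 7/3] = 2*u - 4/3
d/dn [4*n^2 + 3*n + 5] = 8*n + 3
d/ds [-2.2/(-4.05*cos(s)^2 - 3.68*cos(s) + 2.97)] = (17.82*cos(s) + 8.096)*sin(s)/(4.05*cos(s)^2 + 3.68*cos(s) - 2.97)^2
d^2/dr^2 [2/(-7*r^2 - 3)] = 84*(1 - 7*r^2)/(7*r^2 + 3)^3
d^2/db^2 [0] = 0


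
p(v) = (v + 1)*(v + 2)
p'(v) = 2*v + 3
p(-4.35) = 7.87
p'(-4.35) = -5.70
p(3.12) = 21.09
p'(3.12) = 9.24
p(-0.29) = 1.21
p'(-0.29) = 2.42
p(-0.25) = 1.31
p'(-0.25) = 2.50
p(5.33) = 46.40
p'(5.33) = 13.66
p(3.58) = 25.56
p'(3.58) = 10.16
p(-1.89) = -0.10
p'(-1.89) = -0.78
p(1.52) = 8.87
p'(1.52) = 6.04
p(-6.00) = 20.00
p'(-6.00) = -9.00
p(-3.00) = 2.00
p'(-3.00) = -3.00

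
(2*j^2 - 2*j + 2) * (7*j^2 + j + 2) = 14*j^4 - 12*j^3 + 16*j^2 - 2*j + 4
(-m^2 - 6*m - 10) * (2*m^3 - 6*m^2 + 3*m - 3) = -2*m^5 - 6*m^4 + 13*m^3 + 45*m^2 - 12*m + 30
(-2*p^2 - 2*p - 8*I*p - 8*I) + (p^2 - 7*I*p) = -p^2 - 2*p - 15*I*p - 8*I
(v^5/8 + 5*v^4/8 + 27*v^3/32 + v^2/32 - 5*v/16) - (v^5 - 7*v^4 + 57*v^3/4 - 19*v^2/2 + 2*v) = -7*v^5/8 + 61*v^4/8 - 429*v^3/32 + 305*v^2/32 - 37*v/16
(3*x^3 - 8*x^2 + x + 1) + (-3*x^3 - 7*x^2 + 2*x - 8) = -15*x^2 + 3*x - 7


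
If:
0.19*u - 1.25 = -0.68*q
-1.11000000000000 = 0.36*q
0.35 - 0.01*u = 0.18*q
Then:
No Solution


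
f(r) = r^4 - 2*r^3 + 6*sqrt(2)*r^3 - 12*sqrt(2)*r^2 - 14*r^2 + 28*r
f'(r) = 4*r^3 - 6*r^2 + 18*sqrt(2)*r^2 - 24*sqrt(2)*r - 28*r + 28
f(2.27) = 6.38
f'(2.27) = 34.44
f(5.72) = 1431.06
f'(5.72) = 1058.86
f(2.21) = 4.47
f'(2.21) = 29.31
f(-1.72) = -164.03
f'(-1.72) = 171.74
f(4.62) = 563.42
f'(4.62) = 551.55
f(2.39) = 11.18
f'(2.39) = 45.70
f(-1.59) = -142.49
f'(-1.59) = 159.59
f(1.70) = -1.69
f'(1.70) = -1.42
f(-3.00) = -456.84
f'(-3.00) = 280.93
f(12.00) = 27818.81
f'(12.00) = 8998.35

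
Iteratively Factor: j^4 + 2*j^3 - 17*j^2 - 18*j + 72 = (j - 2)*(j^3 + 4*j^2 - 9*j - 36) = (j - 3)*(j - 2)*(j^2 + 7*j + 12) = (j - 3)*(j - 2)*(j + 3)*(j + 4)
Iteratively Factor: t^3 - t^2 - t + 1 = (t - 1)*(t^2 - 1) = (t - 1)*(t + 1)*(t - 1)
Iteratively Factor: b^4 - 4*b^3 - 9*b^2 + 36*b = (b)*(b^3 - 4*b^2 - 9*b + 36) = b*(b + 3)*(b^2 - 7*b + 12) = b*(b - 4)*(b + 3)*(b - 3)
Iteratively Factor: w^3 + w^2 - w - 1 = (w + 1)*(w^2 - 1) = (w + 1)^2*(w - 1)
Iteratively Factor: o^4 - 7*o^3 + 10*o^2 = (o - 5)*(o^3 - 2*o^2) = o*(o - 5)*(o^2 - 2*o) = o^2*(o - 5)*(o - 2)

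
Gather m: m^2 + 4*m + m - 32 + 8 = m^2 + 5*m - 24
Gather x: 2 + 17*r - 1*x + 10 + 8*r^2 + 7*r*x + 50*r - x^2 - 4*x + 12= 8*r^2 + 67*r - x^2 + x*(7*r - 5) + 24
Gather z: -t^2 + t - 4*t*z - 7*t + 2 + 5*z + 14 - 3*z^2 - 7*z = -t^2 - 6*t - 3*z^2 + z*(-4*t - 2) + 16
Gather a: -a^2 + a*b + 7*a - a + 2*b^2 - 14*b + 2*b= -a^2 + a*(b + 6) + 2*b^2 - 12*b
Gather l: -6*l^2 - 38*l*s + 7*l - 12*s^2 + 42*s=-6*l^2 + l*(7 - 38*s) - 12*s^2 + 42*s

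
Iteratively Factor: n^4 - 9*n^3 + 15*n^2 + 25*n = (n - 5)*(n^3 - 4*n^2 - 5*n) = (n - 5)^2*(n^2 + n) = (n - 5)^2*(n + 1)*(n)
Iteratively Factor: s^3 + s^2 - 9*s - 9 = (s + 3)*(s^2 - 2*s - 3) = (s - 3)*(s + 3)*(s + 1)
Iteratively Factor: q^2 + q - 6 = (q + 3)*(q - 2)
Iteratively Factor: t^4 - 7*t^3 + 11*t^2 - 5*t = (t - 5)*(t^3 - 2*t^2 + t) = (t - 5)*(t - 1)*(t^2 - t) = t*(t - 5)*(t - 1)*(t - 1)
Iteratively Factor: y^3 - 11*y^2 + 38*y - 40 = (y - 4)*(y^2 - 7*y + 10) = (y - 4)*(y - 2)*(y - 5)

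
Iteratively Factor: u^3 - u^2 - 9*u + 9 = (u - 1)*(u^2 - 9) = (u - 1)*(u + 3)*(u - 3)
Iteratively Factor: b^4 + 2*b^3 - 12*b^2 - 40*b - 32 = (b + 2)*(b^3 - 12*b - 16) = (b - 4)*(b + 2)*(b^2 + 4*b + 4) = (b - 4)*(b + 2)^2*(b + 2)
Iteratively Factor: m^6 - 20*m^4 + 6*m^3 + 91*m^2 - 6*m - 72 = (m - 1)*(m^5 + m^4 - 19*m^3 - 13*m^2 + 78*m + 72) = (m - 3)*(m - 1)*(m^4 + 4*m^3 - 7*m^2 - 34*m - 24) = (m - 3)*(m - 1)*(m + 2)*(m^3 + 2*m^2 - 11*m - 12) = (m - 3)*(m - 1)*(m + 2)*(m + 4)*(m^2 - 2*m - 3) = (m - 3)^2*(m - 1)*(m + 2)*(m + 4)*(m + 1)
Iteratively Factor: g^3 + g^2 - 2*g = (g)*(g^2 + g - 2) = g*(g + 2)*(g - 1)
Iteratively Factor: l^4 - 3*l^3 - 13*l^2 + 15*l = (l + 3)*(l^3 - 6*l^2 + 5*l) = (l - 5)*(l + 3)*(l^2 - l) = l*(l - 5)*(l + 3)*(l - 1)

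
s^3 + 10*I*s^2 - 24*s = s*(s + 4*I)*(s + 6*I)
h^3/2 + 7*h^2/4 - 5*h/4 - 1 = (h/2 + 1/4)*(h - 1)*(h + 4)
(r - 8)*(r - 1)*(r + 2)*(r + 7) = r^4 - 59*r^2 - 54*r + 112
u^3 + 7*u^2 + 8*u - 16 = (u - 1)*(u + 4)^2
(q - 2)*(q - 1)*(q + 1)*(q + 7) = q^4 + 5*q^3 - 15*q^2 - 5*q + 14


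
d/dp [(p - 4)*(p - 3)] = 2*p - 7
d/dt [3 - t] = -1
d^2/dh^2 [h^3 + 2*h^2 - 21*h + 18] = 6*h + 4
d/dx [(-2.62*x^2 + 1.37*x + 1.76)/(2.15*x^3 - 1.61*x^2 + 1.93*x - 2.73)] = (5.633*x^4 - 5.891*x^3 - 14.2029*x^2 + 19.9724*x - 7.1369)/(4.6225*x^6 - 6.923*x^5 + 10.8911*x^4 - 17.9536*x^3 + 12.5155*x^2 - 10.5378*x + 7.4529)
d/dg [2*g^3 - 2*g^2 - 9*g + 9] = 6*g^2 - 4*g - 9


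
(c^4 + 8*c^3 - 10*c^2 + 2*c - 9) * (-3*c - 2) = -3*c^5 - 26*c^4 + 14*c^3 + 14*c^2 + 23*c + 18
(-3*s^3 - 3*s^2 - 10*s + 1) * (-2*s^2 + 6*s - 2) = 6*s^5 - 12*s^4 + 8*s^3 - 56*s^2 + 26*s - 2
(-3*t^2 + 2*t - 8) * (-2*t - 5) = 6*t^3 + 11*t^2 + 6*t + 40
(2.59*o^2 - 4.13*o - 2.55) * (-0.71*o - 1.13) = -1.8389*o^3 + 0.00560000000000027*o^2 + 6.4774*o + 2.8815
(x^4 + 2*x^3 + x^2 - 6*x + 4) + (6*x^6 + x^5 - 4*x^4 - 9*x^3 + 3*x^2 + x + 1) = 6*x^6 + x^5 - 3*x^4 - 7*x^3 + 4*x^2 - 5*x + 5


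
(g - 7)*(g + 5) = g^2 - 2*g - 35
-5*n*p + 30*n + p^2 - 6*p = (-5*n + p)*(p - 6)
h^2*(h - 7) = h^3 - 7*h^2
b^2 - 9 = (b - 3)*(b + 3)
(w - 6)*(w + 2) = w^2 - 4*w - 12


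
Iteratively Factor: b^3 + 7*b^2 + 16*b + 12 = (b + 3)*(b^2 + 4*b + 4) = (b + 2)*(b + 3)*(b + 2)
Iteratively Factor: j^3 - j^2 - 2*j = (j + 1)*(j^2 - 2*j) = j*(j + 1)*(j - 2)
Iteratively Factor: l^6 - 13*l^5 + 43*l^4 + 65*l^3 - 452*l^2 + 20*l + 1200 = (l - 5)*(l^5 - 8*l^4 + 3*l^3 + 80*l^2 - 52*l - 240) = (l - 5)*(l + 2)*(l^4 - 10*l^3 + 23*l^2 + 34*l - 120) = (l - 5)*(l + 2)^2*(l^3 - 12*l^2 + 47*l - 60) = (l - 5)*(l - 4)*(l + 2)^2*(l^2 - 8*l + 15) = (l - 5)^2*(l - 4)*(l + 2)^2*(l - 3)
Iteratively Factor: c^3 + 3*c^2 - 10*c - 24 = (c - 3)*(c^2 + 6*c + 8) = (c - 3)*(c + 2)*(c + 4)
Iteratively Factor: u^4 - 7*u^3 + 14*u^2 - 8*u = (u)*(u^3 - 7*u^2 + 14*u - 8) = u*(u - 4)*(u^2 - 3*u + 2) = u*(u - 4)*(u - 1)*(u - 2)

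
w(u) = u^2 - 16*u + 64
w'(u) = 2*u - 16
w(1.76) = 38.94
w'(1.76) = -12.48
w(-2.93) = 119.46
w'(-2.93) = -21.86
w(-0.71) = 75.86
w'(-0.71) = -17.42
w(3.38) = 21.34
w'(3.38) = -9.24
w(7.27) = 0.53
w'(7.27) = -1.46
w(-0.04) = 64.64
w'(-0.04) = -16.08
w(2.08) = 35.05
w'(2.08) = -11.84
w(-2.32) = 106.50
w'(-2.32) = -20.64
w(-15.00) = 529.00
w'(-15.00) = -46.00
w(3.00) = 25.00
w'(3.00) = -10.00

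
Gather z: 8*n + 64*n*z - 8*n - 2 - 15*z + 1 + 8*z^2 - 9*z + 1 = 8*z^2 + z*(64*n - 24)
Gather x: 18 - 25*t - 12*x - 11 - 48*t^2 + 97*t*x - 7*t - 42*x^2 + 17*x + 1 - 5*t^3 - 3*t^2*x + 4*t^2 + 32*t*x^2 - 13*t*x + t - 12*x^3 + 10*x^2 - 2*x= -5*t^3 - 44*t^2 - 31*t - 12*x^3 + x^2*(32*t - 32) + x*(-3*t^2 + 84*t + 3) + 8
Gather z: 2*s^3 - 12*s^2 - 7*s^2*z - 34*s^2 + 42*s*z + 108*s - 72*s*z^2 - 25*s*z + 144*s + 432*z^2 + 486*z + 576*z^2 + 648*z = 2*s^3 - 46*s^2 + 252*s + z^2*(1008 - 72*s) + z*(-7*s^2 + 17*s + 1134)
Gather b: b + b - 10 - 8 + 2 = 2*b - 16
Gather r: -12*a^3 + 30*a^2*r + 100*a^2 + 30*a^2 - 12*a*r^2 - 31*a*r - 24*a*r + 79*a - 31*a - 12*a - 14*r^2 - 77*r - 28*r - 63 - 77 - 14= -12*a^3 + 130*a^2 + 36*a + r^2*(-12*a - 14) + r*(30*a^2 - 55*a - 105) - 154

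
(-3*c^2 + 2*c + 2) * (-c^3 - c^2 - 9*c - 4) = 3*c^5 + c^4 + 23*c^3 - 8*c^2 - 26*c - 8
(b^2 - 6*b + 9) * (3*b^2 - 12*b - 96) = 3*b^4 - 30*b^3 + 3*b^2 + 468*b - 864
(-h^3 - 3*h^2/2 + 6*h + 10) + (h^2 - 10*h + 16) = -h^3 - h^2/2 - 4*h + 26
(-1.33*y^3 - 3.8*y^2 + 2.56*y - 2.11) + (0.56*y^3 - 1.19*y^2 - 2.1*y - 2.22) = -0.77*y^3 - 4.99*y^2 + 0.46*y - 4.33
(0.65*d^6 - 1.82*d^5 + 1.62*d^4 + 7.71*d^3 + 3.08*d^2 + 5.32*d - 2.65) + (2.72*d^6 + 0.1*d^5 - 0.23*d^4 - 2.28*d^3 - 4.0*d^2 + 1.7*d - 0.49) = 3.37*d^6 - 1.72*d^5 + 1.39*d^4 + 5.43*d^3 - 0.92*d^2 + 7.02*d - 3.14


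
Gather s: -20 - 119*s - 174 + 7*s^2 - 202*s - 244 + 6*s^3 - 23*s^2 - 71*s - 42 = 6*s^3 - 16*s^2 - 392*s - 480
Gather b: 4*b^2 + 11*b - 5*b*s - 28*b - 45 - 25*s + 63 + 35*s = 4*b^2 + b*(-5*s - 17) + 10*s + 18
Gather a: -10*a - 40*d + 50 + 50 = -10*a - 40*d + 100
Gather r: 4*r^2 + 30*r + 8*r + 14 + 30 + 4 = 4*r^2 + 38*r + 48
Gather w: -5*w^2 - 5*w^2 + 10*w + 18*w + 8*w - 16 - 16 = -10*w^2 + 36*w - 32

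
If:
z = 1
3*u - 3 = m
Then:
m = 3*u - 3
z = 1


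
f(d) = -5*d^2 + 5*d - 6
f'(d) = 5 - 10*d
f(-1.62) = -27.22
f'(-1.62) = 21.20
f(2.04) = -16.61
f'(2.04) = -15.40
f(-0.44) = -9.17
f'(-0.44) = 9.40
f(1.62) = -11.02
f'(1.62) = -11.20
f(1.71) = -12.07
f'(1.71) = -12.10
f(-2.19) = -40.93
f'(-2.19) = 26.90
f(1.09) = -6.49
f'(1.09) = -5.90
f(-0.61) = -10.91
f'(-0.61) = 11.10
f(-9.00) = -456.00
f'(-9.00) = 95.00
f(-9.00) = -456.00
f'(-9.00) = 95.00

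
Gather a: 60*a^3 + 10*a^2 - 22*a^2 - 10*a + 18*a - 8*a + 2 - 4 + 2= 60*a^3 - 12*a^2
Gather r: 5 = 5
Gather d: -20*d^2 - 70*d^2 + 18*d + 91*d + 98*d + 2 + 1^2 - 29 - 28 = -90*d^2 + 207*d - 54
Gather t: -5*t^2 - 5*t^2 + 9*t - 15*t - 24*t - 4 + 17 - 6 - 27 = -10*t^2 - 30*t - 20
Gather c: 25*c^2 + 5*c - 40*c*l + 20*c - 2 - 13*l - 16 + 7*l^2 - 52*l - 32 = 25*c^2 + c*(25 - 40*l) + 7*l^2 - 65*l - 50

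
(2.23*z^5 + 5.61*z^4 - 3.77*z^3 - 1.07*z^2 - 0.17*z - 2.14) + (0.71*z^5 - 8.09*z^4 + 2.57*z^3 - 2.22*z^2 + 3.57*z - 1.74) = 2.94*z^5 - 2.48*z^4 - 1.2*z^3 - 3.29*z^2 + 3.4*z - 3.88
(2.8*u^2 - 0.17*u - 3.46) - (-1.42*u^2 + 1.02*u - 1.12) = 4.22*u^2 - 1.19*u - 2.34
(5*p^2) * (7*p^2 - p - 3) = 35*p^4 - 5*p^3 - 15*p^2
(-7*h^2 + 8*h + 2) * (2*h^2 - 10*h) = -14*h^4 + 86*h^3 - 76*h^2 - 20*h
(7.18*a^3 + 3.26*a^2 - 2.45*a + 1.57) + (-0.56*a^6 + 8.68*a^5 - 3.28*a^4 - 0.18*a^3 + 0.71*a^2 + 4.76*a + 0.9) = -0.56*a^6 + 8.68*a^5 - 3.28*a^4 + 7.0*a^3 + 3.97*a^2 + 2.31*a + 2.47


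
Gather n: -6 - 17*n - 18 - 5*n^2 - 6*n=-5*n^2 - 23*n - 24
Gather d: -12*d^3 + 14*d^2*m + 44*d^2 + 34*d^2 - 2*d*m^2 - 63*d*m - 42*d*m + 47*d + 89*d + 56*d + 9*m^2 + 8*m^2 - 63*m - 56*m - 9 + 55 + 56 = -12*d^3 + d^2*(14*m + 78) + d*(-2*m^2 - 105*m + 192) + 17*m^2 - 119*m + 102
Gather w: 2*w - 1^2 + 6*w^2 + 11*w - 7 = 6*w^2 + 13*w - 8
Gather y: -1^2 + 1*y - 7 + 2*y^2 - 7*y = 2*y^2 - 6*y - 8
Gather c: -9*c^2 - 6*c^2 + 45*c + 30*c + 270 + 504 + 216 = -15*c^2 + 75*c + 990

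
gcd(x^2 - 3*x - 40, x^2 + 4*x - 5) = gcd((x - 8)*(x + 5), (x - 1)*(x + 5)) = x + 5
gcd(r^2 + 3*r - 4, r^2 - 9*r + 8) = r - 1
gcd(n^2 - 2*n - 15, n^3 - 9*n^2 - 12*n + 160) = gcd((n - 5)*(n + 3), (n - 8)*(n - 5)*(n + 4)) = n - 5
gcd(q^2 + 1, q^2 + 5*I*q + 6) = q - I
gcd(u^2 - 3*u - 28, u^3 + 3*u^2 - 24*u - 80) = u + 4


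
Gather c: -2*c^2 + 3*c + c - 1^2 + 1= -2*c^2 + 4*c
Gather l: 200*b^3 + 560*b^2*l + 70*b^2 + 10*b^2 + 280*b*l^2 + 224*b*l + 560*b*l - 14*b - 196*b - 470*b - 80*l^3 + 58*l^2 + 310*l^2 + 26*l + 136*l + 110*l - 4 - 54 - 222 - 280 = 200*b^3 + 80*b^2 - 680*b - 80*l^3 + l^2*(280*b + 368) + l*(560*b^2 + 784*b + 272) - 560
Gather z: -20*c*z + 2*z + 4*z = z*(6 - 20*c)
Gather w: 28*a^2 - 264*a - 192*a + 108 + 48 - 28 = 28*a^2 - 456*a + 128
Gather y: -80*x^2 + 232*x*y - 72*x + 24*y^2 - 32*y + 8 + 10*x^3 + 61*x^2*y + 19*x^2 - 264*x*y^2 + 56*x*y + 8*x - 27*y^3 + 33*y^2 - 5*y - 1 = 10*x^3 - 61*x^2 - 64*x - 27*y^3 + y^2*(57 - 264*x) + y*(61*x^2 + 288*x - 37) + 7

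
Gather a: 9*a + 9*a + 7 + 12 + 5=18*a + 24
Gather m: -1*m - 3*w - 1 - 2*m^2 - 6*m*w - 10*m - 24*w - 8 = -2*m^2 + m*(-6*w - 11) - 27*w - 9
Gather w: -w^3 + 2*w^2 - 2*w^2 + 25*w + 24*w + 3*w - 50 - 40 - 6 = -w^3 + 52*w - 96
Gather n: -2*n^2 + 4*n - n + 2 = -2*n^2 + 3*n + 2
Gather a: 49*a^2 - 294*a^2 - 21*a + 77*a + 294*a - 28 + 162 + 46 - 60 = -245*a^2 + 350*a + 120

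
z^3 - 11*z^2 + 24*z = z*(z - 8)*(z - 3)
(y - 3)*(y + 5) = y^2 + 2*y - 15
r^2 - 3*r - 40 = (r - 8)*(r + 5)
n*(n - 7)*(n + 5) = n^3 - 2*n^2 - 35*n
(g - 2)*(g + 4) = g^2 + 2*g - 8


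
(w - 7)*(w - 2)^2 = w^3 - 11*w^2 + 32*w - 28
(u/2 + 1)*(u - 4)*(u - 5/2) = u^3/2 - 9*u^2/4 - 3*u/2 + 10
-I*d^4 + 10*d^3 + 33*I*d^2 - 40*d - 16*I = (d + I)*(d + 4*I)^2*(-I*d + 1)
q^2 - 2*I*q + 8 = (q - 4*I)*(q + 2*I)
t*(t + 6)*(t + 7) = t^3 + 13*t^2 + 42*t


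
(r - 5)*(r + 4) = r^2 - r - 20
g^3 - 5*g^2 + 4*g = g*(g - 4)*(g - 1)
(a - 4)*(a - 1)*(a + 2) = a^3 - 3*a^2 - 6*a + 8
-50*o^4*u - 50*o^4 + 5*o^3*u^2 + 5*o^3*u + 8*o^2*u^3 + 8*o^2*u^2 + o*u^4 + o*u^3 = (-2*o + u)*(5*o + u)^2*(o*u + o)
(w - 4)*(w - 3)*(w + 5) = w^3 - 2*w^2 - 23*w + 60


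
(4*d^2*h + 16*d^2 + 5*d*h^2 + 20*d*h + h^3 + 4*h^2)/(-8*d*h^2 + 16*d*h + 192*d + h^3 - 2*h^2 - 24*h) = (-4*d^2 - 5*d*h - h^2)/(8*d*h - 48*d - h^2 + 6*h)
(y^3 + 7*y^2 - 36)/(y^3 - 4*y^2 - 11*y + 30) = (y + 6)/(y - 5)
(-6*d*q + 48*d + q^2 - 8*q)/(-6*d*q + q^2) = (q - 8)/q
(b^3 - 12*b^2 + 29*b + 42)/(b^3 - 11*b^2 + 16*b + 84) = (b + 1)/(b + 2)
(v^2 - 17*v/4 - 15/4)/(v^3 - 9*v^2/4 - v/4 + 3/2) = (v - 5)/(v^2 - 3*v + 2)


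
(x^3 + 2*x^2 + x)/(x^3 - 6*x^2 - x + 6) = x*(x + 1)/(x^2 - 7*x + 6)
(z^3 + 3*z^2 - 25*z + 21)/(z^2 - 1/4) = 4*(z^3 + 3*z^2 - 25*z + 21)/(4*z^2 - 1)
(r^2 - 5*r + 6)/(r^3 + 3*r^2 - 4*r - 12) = (r - 3)/(r^2 + 5*r + 6)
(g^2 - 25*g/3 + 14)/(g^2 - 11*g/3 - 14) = (3*g - 7)/(3*g + 7)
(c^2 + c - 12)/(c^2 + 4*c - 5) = (c^2 + c - 12)/(c^2 + 4*c - 5)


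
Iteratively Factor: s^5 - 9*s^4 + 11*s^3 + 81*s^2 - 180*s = (s - 3)*(s^4 - 6*s^3 - 7*s^2 + 60*s) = (s - 5)*(s - 3)*(s^3 - s^2 - 12*s) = s*(s - 5)*(s - 3)*(s^2 - s - 12) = s*(s - 5)*(s - 3)*(s + 3)*(s - 4)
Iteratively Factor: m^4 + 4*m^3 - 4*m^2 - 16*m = (m - 2)*(m^3 + 6*m^2 + 8*m) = (m - 2)*(m + 2)*(m^2 + 4*m) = m*(m - 2)*(m + 2)*(m + 4)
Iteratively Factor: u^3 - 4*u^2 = (u)*(u^2 - 4*u) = u*(u - 4)*(u)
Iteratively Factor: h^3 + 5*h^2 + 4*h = (h)*(h^2 + 5*h + 4) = h*(h + 1)*(h + 4)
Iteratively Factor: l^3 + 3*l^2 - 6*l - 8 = (l + 1)*(l^2 + 2*l - 8) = (l + 1)*(l + 4)*(l - 2)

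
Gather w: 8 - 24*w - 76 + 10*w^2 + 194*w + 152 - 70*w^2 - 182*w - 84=-60*w^2 - 12*w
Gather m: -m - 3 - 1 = -m - 4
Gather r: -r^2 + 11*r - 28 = -r^2 + 11*r - 28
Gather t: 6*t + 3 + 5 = 6*t + 8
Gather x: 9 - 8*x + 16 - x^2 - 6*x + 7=-x^2 - 14*x + 32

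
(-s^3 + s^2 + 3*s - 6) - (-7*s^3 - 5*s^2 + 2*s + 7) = 6*s^3 + 6*s^2 + s - 13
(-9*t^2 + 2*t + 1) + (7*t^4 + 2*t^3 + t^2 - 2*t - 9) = 7*t^4 + 2*t^3 - 8*t^2 - 8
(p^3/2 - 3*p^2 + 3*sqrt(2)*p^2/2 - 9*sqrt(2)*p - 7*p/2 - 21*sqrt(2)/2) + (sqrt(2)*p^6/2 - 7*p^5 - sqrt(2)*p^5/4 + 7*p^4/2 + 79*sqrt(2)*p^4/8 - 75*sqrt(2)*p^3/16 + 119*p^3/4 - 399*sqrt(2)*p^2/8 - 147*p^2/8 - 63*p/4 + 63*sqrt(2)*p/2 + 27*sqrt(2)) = sqrt(2)*p^6/2 - 7*p^5 - sqrt(2)*p^5/4 + 7*p^4/2 + 79*sqrt(2)*p^4/8 - 75*sqrt(2)*p^3/16 + 121*p^3/4 - 387*sqrt(2)*p^2/8 - 171*p^2/8 - 77*p/4 + 45*sqrt(2)*p/2 + 33*sqrt(2)/2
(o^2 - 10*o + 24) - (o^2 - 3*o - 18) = 42 - 7*o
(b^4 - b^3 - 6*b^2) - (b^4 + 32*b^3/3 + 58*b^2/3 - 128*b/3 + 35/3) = -35*b^3/3 - 76*b^2/3 + 128*b/3 - 35/3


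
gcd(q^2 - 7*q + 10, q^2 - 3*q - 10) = q - 5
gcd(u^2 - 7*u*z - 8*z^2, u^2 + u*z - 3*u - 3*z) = u + z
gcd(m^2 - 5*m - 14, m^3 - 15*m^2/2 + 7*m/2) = m - 7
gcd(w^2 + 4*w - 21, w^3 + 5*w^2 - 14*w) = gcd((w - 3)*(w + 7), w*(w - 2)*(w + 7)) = w + 7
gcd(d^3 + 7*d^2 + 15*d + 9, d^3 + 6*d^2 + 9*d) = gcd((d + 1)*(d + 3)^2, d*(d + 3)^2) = d^2 + 6*d + 9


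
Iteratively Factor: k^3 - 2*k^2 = (k - 2)*(k^2) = k*(k - 2)*(k)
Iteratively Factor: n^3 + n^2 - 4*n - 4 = (n - 2)*(n^2 + 3*n + 2) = (n - 2)*(n + 2)*(n + 1)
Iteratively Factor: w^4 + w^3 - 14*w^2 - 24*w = (w + 3)*(w^3 - 2*w^2 - 8*w) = w*(w + 3)*(w^2 - 2*w - 8) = w*(w + 2)*(w + 3)*(w - 4)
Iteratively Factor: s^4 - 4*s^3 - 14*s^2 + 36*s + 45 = (s + 1)*(s^3 - 5*s^2 - 9*s + 45) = (s + 1)*(s + 3)*(s^2 - 8*s + 15) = (s - 5)*(s + 1)*(s + 3)*(s - 3)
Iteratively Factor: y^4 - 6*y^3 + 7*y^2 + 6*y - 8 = (y - 4)*(y^3 - 2*y^2 - y + 2) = (y - 4)*(y + 1)*(y^2 - 3*y + 2) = (y - 4)*(y - 2)*(y + 1)*(y - 1)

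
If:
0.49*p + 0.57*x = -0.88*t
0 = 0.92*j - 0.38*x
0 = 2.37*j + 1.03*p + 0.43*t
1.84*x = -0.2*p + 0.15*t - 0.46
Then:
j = -0.11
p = 0.24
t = 0.04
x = -0.27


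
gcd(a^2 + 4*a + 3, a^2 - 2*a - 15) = a + 3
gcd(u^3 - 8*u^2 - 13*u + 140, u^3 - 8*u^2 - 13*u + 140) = u^3 - 8*u^2 - 13*u + 140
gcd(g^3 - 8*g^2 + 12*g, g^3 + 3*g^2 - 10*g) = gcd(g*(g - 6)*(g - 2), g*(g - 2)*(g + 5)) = g^2 - 2*g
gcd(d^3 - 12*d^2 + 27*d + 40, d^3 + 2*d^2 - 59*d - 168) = d - 8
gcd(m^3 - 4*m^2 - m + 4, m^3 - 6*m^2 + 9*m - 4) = m^2 - 5*m + 4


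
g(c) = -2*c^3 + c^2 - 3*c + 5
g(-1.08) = 11.93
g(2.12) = -15.92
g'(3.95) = -88.72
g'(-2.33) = -40.23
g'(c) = -6*c^2 + 2*c - 3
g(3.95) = -114.51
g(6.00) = -409.00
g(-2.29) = 41.13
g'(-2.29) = -39.04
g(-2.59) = 54.23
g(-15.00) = 7025.00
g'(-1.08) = -12.16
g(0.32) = 4.08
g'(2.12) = -25.73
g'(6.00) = -207.00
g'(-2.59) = -48.43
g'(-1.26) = -15.05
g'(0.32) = -2.97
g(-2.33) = 42.72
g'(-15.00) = -1383.00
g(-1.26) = 14.37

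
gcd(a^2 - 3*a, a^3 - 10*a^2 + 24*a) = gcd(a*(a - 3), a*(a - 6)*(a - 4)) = a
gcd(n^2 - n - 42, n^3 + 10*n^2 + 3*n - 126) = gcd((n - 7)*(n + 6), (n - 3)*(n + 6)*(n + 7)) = n + 6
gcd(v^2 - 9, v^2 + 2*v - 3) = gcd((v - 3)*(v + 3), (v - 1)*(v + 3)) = v + 3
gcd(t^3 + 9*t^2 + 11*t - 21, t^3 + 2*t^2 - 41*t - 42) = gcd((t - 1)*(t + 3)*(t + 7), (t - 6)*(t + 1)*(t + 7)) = t + 7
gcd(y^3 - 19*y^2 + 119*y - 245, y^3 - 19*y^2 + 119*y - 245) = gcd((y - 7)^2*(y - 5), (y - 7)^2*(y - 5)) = y^3 - 19*y^2 + 119*y - 245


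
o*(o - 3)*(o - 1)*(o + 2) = o^4 - 2*o^3 - 5*o^2 + 6*o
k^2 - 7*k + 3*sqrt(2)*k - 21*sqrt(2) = (k - 7)*(k + 3*sqrt(2))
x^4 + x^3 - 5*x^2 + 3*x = x*(x - 1)^2*(x + 3)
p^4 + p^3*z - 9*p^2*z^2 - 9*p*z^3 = p*(p - 3*z)*(p + z)*(p + 3*z)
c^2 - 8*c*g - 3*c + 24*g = (c - 3)*(c - 8*g)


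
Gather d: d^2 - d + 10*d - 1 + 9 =d^2 + 9*d + 8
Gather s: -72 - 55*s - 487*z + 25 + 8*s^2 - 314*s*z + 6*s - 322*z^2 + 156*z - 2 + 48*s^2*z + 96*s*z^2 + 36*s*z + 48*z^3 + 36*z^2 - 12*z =s^2*(48*z + 8) + s*(96*z^2 - 278*z - 49) + 48*z^3 - 286*z^2 - 343*z - 49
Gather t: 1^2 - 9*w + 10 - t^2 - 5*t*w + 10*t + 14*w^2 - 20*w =-t^2 + t*(10 - 5*w) + 14*w^2 - 29*w + 11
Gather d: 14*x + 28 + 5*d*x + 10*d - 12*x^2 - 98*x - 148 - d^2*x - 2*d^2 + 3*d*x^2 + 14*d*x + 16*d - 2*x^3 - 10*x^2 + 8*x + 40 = d^2*(-x - 2) + d*(3*x^2 + 19*x + 26) - 2*x^3 - 22*x^2 - 76*x - 80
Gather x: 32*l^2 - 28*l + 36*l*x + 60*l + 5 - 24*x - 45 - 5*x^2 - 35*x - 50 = 32*l^2 + 32*l - 5*x^2 + x*(36*l - 59) - 90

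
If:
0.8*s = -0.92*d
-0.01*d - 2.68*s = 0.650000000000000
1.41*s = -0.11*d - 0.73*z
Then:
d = 0.21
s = -0.24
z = 0.44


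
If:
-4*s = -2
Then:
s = 1/2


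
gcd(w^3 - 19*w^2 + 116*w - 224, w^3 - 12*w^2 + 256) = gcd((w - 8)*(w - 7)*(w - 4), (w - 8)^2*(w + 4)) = w - 8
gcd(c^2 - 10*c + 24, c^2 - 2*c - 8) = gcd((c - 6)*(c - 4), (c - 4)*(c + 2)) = c - 4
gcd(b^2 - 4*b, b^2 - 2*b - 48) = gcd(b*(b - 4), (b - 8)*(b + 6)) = 1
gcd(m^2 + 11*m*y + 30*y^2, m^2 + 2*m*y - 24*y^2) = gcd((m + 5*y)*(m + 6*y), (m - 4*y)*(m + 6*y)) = m + 6*y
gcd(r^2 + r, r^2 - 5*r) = r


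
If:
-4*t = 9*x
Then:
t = -9*x/4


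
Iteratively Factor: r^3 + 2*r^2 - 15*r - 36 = (r + 3)*(r^2 - r - 12) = (r + 3)^2*(r - 4)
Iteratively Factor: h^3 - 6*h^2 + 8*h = (h)*(h^2 - 6*h + 8) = h*(h - 2)*(h - 4)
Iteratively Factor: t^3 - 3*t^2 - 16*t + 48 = (t + 4)*(t^2 - 7*t + 12) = (t - 3)*(t + 4)*(t - 4)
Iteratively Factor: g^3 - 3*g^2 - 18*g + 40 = (g - 5)*(g^2 + 2*g - 8) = (g - 5)*(g - 2)*(g + 4)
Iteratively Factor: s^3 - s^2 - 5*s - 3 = (s + 1)*(s^2 - 2*s - 3) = (s - 3)*(s + 1)*(s + 1)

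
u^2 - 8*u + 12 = (u - 6)*(u - 2)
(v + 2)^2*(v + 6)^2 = v^4 + 16*v^3 + 88*v^2 + 192*v + 144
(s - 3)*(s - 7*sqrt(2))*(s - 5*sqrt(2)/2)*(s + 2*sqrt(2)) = s^4 - 15*sqrt(2)*s^3/2 - 3*s^3 - 3*s^2 + 45*sqrt(2)*s^2/2 + 9*s + 70*sqrt(2)*s - 210*sqrt(2)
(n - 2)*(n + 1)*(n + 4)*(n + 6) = n^4 + 9*n^3 + 12*n^2 - 44*n - 48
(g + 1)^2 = g^2 + 2*g + 1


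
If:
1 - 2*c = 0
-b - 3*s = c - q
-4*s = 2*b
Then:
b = -2*s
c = 1/2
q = s + 1/2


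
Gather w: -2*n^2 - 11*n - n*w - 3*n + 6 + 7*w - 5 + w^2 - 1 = -2*n^2 - 14*n + w^2 + w*(7 - n)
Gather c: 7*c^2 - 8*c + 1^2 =7*c^2 - 8*c + 1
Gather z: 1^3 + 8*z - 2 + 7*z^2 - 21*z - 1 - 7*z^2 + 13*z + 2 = 0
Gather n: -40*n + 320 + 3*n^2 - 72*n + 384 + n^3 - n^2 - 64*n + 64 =n^3 + 2*n^2 - 176*n + 768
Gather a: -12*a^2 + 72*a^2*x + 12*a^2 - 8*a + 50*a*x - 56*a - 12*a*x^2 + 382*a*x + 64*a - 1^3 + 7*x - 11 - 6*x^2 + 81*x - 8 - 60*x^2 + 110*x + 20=72*a^2*x + a*(-12*x^2 + 432*x) - 66*x^2 + 198*x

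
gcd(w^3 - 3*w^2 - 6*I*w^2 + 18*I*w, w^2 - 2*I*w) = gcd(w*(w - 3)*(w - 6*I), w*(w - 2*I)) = w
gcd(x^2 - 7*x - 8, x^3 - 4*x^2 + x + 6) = x + 1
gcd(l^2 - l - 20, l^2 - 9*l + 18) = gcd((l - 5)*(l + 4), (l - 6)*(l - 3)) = 1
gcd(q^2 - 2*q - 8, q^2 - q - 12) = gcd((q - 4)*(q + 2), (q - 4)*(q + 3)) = q - 4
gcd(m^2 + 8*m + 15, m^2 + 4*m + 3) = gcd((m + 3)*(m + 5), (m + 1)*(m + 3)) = m + 3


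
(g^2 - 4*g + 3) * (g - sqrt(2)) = g^3 - 4*g^2 - sqrt(2)*g^2 + 3*g + 4*sqrt(2)*g - 3*sqrt(2)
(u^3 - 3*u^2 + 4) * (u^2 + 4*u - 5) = u^5 + u^4 - 17*u^3 + 19*u^2 + 16*u - 20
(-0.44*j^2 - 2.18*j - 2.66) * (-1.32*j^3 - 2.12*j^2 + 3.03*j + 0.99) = 0.5808*j^5 + 3.8104*j^4 + 6.7996*j^3 - 1.4018*j^2 - 10.218*j - 2.6334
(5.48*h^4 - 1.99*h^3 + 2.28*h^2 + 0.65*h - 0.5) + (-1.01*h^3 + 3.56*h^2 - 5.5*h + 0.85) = 5.48*h^4 - 3.0*h^3 + 5.84*h^2 - 4.85*h + 0.35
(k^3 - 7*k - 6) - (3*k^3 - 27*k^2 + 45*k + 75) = -2*k^3 + 27*k^2 - 52*k - 81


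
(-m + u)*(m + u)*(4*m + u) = -4*m^3 - m^2*u + 4*m*u^2 + u^3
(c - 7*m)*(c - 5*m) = c^2 - 12*c*m + 35*m^2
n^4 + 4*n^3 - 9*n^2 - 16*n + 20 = (n - 2)*(n - 1)*(n + 2)*(n + 5)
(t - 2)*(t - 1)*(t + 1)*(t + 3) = t^4 + t^3 - 7*t^2 - t + 6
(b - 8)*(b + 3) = b^2 - 5*b - 24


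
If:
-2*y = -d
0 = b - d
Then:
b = 2*y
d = 2*y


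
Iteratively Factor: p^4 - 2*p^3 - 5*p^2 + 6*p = (p + 2)*(p^3 - 4*p^2 + 3*p) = p*(p + 2)*(p^2 - 4*p + 3) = p*(p - 1)*(p + 2)*(p - 3)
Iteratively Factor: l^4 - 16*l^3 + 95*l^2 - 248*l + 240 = (l - 3)*(l^3 - 13*l^2 + 56*l - 80) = (l - 5)*(l - 3)*(l^2 - 8*l + 16) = (l - 5)*(l - 4)*(l - 3)*(l - 4)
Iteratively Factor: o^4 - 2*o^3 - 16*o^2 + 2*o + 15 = (o + 1)*(o^3 - 3*o^2 - 13*o + 15) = (o - 1)*(o + 1)*(o^2 - 2*o - 15) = (o - 1)*(o + 1)*(o + 3)*(o - 5)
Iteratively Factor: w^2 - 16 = (w + 4)*(w - 4)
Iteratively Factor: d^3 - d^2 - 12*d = (d)*(d^2 - d - 12) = d*(d + 3)*(d - 4)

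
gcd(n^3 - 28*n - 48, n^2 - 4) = n + 2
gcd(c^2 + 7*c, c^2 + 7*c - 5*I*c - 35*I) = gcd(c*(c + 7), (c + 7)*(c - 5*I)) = c + 7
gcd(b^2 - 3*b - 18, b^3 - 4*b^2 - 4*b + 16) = 1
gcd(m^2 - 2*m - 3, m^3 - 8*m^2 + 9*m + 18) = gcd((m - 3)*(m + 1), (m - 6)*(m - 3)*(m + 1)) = m^2 - 2*m - 3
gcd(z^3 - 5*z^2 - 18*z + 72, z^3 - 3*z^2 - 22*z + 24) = z^2 - 2*z - 24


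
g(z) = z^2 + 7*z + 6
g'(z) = 2*z + 7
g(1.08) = 14.73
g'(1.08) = 9.16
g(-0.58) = 2.28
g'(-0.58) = 5.84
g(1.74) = 21.21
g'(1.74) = 10.48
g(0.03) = 6.21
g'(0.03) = 7.06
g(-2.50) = -5.25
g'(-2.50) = 2.00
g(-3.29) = -6.21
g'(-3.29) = 0.42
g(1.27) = 16.50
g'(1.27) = 9.54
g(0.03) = 6.21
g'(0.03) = 7.06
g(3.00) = 36.00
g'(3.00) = 13.00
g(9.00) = 150.00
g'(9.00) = 25.00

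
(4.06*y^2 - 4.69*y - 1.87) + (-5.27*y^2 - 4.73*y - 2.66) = -1.21*y^2 - 9.42*y - 4.53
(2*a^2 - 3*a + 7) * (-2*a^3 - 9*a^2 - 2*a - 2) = -4*a^5 - 12*a^4 + 9*a^3 - 61*a^2 - 8*a - 14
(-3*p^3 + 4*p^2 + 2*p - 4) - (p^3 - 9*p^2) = -4*p^3 + 13*p^2 + 2*p - 4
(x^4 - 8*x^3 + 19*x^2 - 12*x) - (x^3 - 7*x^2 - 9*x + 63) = x^4 - 9*x^3 + 26*x^2 - 3*x - 63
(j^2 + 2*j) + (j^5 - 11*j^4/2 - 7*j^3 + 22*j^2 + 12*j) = j^5 - 11*j^4/2 - 7*j^3 + 23*j^2 + 14*j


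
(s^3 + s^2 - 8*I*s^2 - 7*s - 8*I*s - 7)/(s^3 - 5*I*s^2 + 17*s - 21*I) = (s + 1)/(s + 3*I)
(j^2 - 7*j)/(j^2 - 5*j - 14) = j/(j + 2)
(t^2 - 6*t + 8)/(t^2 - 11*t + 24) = (t^2 - 6*t + 8)/(t^2 - 11*t + 24)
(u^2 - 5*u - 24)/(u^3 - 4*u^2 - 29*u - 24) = 1/(u + 1)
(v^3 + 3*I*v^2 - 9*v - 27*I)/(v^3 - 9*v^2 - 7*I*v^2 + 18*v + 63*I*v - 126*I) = (v^2 + 3*v*(1 + I) + 9*I)/(v^2 - v*(6 + 7*I) + 42*I)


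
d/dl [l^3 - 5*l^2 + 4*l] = 3*l^2 - 10*l + 4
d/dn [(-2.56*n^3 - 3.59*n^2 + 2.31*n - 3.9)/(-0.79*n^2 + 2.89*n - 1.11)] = (2.0224*n^4 - 14.7968*n^3 - 0.0253999999999994*n^2 + 1.8078*n + 8.7069)/(0.6241*n^4 - 4.5662*n^3 + 10.1059*n^2 - 6.4158*n + 1.2321)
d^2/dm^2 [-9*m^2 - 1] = -18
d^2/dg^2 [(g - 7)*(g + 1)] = 2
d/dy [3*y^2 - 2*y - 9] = 6*y - 2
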